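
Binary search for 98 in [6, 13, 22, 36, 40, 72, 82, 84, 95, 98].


Step 1: lo=0, hi=9, mid=4, val=40
Step 2: lo=5, hi=9, mid=7, val=84
Step 3: lo=8, hi=9, mid=8, val=95
Step 4: lo=9, hi=9, mid=9, val=98

Found at index 9


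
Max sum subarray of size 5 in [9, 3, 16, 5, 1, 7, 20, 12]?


[0:5]: 34
[1:6]: 32
[2:7]: 49
[3:8]: 45

Max: 49 at [2:7]


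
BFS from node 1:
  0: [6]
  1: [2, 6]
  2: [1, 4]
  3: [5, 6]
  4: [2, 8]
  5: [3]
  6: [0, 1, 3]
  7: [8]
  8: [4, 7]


Visit 1, enqueue [2, 6]
Visit 2, enqueue [4]
Visit 6, enqueue [0, 3]
Visit 4, enqueue [8]
Visit 0, enqueue []
Visit 3, enqueue [5]
Visit 8, enqueue [7]
Visit 5, enqueue []
Visit 7, enqueue []

BFS order: [1, 2, 6, 4, 0, 3, 8, 5, 7]


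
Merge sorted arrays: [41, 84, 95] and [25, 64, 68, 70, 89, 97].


Take 25 from B
Take 41 from A
Take 64 from B
Take 68 from B
Take 70 from B
Take 84 from A
Take 89 from B
Take 95 from A

Merged: [25, 41, 64, 68, 70, 84, 89, 95, 97]


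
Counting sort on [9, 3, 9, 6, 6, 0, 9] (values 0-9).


Input: [9, 3, 9, 6, 6, 0, 9]
Counts: [1, 0, 0, 1, 0, 0, 2, 0, 0, 3]

Sorted: [0, 3, 6, 6, 9, 9, 9]


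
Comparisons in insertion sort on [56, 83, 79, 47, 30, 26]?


Algorithm: insertion sort
Input: [56, 83, 79, 47, 30, 26]
Sorted: [26, 30, 47, 56, 79, 83]

15


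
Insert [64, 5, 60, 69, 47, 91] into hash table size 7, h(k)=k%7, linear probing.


Insert 64: h=1 -> slot 1
Insert 5: h=5 -> slot 5
Insert 60: h=4 -> slot 4
Insert 69: h=6 -> slot 6
Insert 47: h=5, 2 probes -> slot 0
Insert 91: h=0, 2 probes -> slot 2

Table: [47, 64, 91, None, 60, 5, 69]


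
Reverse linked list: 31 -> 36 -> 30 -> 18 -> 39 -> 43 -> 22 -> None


Step 1: curr=31, set curr.next=prev(None) | reversed so far: 31
Step 2: curr=36, set curr.next=prev(31) | reversed so far: 36 -> 31
Step 3: curr=30, set curr.next=prev(36) | reversed so far: 30 -> 36 -> 31
Step 4: curr=18, set curr.next=prev(30) | reversed so far: 18 -> 30 -> 36 -> 31
Step 5: curr=39, set curr.next=prev(18) | reversed so far: 39 -> 18 -> 30 -> 36 -> 31
Step 6: curr=43, set curr.next=prev(39) | reversed so far: 43 -> 39 -> 18 -> 30 -> 36 -> 31
Step 7: curr=22, set curr.next=prev(43) | reversed so far: 22 -> 43 -> 39 -> 18 -> 30 -> 36 -> 31

22 -> 43 -> 39 -> 18 -> 30 -> 36 -> 31 -> None


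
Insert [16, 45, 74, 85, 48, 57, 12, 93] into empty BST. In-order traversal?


Insert 16: root
Insert 45: R from 16
Insert 74: R from 16 -> R from 45
Insert 85: R from 16 -> R from 45 -> R from 74
Insert 48: R from 16 -> R from 45 -> L from 74
Insert 57: R from 16 -> R from 45 -> L from 74 -> R from 48
Insert 12: L from 16
Insert 93: R from 16 -> R from 45 -> R from 74 -> R from 85

In-order: [12, 16, 45, 48, 57, 74, 85, 93]


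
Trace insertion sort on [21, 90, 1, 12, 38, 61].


Initial: [21, 90, 1, 12, 38, 61]
Insert 90: [21, 90, 1, 12, 38, 61]
Insert 1: [1, 21, 90, 12, 38, 61]
Insert 12: [1, 12, 21, 90, 38, 61]
Insert 38: [1, 12, 21, 38, 90, 61]
Insert 61: [1, 12, 21, 38, 61, 90]

Sorted: [1, 12, 21, 38, 61, 90]


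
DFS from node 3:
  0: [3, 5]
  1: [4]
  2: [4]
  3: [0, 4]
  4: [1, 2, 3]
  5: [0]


Visit 3, push [4, 0]
Visit 0, push [5]
Visit 5, push []
Visit 4, push [2, 1]
Visit 1, push []
Visit 2, push []

DFS order: [3, 0, 5, 4, 1, 2]


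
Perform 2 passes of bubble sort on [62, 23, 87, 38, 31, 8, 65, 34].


Initial: [62, 23, 87, 38, 31, 8, 65, 34]
Pass 1: [23, 62, 38, 31, 8, 65, 34, 87] (6 swaps)
Pass 2: [23, 38, 31, 8, 62, 34, 65, 87] (4 swaps)

After 2 passes: [23, 38, 31, 8, 62, 34, 65, 87]


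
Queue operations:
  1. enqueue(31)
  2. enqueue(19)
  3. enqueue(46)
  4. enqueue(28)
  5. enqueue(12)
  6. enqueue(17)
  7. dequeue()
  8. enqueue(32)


enqueue(31) -> [31]
enqueue(19) -> [31, 19]
enqueue(46) -> [31, 19, 46]
enqueue(28) -> [31, 19, 46, 28]
enqueue(12) -> [31, 19, 46, 28, 12]
enqueue(17) -> [31, 19, 46, 28, 12, 17]
dequeue()->31, [19, 46, 28, 12, 17]
enqueue(32) -> [19, 46, 28, 12, 17, 32]

Final queue: [19, 46, 28, 12, 17, 32]


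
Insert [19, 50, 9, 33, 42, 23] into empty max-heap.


Insert 19: [19]
Insert 50: [50, 19]
Insert 9: [50, 19, 9]
Insert 33: [50, 33, 9, 19]
Insert 42: [50, 42, 9, 19, 33]
Insert 23: [50, 42, 23, 19, 33, 9]

Final heap: [50, 42, 23, 19, 33, 9]


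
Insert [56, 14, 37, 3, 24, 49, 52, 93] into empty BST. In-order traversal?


Insert 56: root
Insert 14: L from 56
Insert 37: L from 56 -> R from 14
Insert 3: L from 56 -> L from 14
Insert 24: L from 56 -> R from 14 -> L from 37
Insert 49: L from 56 -> R from 14 -> R from 37
Insert 52: L from 56 -> R from 14 -> R from 37 -> R from 49
Insert 93: R from 56

In-order: [3, 14, 24, 37, 49, 52, 56, 93]


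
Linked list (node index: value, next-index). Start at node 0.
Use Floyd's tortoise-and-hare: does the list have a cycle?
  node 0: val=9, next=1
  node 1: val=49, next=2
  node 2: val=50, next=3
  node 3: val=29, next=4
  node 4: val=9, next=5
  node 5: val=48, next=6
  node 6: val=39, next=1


Floyd's tortoise (slow, +1) and hare (fast, +2):
  init: slow=0, fast=0
  step 1: slow=1, fast=2
  step 2: slow=2, fast=4
  step 3: slow=3, fast=6
  step 4: slow=4, fast=2
  step 5: slow=5, fast=4
  step 6: slow=6, fast=6
  slow == fast at node 6: cycle detected

Cycle: yes


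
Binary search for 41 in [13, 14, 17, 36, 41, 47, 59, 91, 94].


Step 1: lo=0, hi=8, mid=4, val=41

Found at index 4


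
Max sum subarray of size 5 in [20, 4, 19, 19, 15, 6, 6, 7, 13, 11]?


[0:5]: 77
[1:6]: 63
[2:7]: 65
[3:8]: 53
[4:9]: 47
[5:10]: 43

Max: 77 at [0:5]


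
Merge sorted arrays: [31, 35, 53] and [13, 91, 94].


Take 13 from B
Take 31 from A
Take 35 from A
Take 53 from A

Merged: [13, 31, 35, 53, 91, 94]


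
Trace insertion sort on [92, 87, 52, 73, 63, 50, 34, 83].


Initial: [92, 87, 52, 73, 63, 50, 34, 83]
Insert 87: [87, 92, 52, 73, 63, 50, 34, 83]
Insert 52: [52, 87, 92, 73, 63, 50, 34, 83]
Insert 73: [52, 73, 87, 92, 63, 50, 34, 83]
Insert 63: [52, 63, 73, 87, 92, 50, 34, 83]
Insert 50: [50, 52, 63, 73, 87, 92, 34, 83]
Insert 34: [34, 50, 52, 63, 73, 87, 92, 83]
Insert 83: [34, 50, 52, 63, 73, 83, 87, 92]

Sorted: [34, 50, 52, 63, 73, 83, 87, 92]


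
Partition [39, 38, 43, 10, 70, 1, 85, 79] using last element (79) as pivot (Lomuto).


Pivot: 79
  39 <= 79: advance i (no swap)
  38 <= 79: advance i (no swap)
  43 <= 79: advance i (no swap)
  10 <= 79: advance i (no swap)
  70 <= 79: advance i (no swap)
  1 <= 79: advance i (no swap)
Place pivot at 6: [39, 38, 43, 10, 70, 1, 79, 85]

Partitioned: [39, 38, 43, 10, 70, 1, 79, 85]


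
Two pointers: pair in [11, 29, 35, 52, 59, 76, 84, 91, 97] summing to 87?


lo=0(11)+hi=8(97)=108
lo=0(11)+hi=7(91)=102
lo=0(11)+hi=6(84)=95
lo=0(11)+hi=5(76)=87

Yes: 11+76=87


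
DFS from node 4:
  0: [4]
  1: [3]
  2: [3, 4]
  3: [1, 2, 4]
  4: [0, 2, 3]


Visit 4, push [3, 2, 0]
Visit 0, push []
Visit 2, push [3]
Visit 3, push [1]
Visit 1, push []

DFS order: [4, 0, 2, 3, 1]


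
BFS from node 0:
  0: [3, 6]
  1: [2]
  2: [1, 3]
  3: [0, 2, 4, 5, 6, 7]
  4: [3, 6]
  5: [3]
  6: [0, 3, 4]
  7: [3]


Visit 0, enqueue [3, 6]
Visit 3, enqueue [2, 4, 5, 7]
Visit 6, enqueue []
Visit 2, enqueue [1]
Visit 4, enqueue []
Visit 5, enqueue []
Visit 7, enqueue []
Visit 1, enqueue []

BFS order: [0, 3, 6, 2, 4, 5, 7, 1]


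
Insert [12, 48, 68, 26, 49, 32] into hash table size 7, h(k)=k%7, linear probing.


Insert 12: h=5 -> slot 5
Insert 48: h=6 -> slot 6
Insert 68: h=5, 2 probes -> slot 0
Insert 26: h=5, 3 probes -> slot 1
Insert 49: h=0, 2 probes -> slot 2
Insert 32: h=4 -> slot 4

Table: [68, 26, 49, None, 32, 12, 48]


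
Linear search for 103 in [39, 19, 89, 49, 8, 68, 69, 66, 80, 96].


i=0: 39!=103
i=1: 19!=103
i=2: 89!=103
i=3: 49!=103
i=4: 8!=103
i=5: 68!=103
i=6: 69!=103
i=7: 66!=103
i=8: 80!=103
i=9: 96!=103

Not found, 10 comps


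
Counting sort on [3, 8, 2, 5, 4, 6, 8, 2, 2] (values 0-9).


Input: [3, 8, 2, 5, 4, 6, 8, 2, 2]
Counts: [0, 0, 3, 1, 1, 1, 1, 0, 2, 0]

Sorted: [2, 2, 2, 3, 4, 5, 6, 8, 8]


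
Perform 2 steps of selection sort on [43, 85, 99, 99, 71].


Initial: [43, 85, 99, 99, 71]
Step 1: min=43 at 0
  Swap: [43, 85, 99, 99, 71]
Step 2: min=71 at 4
  Swap: [43, 71, 99, 99, 85]

After 2 steps: [43, 71, 99, 99, 85]


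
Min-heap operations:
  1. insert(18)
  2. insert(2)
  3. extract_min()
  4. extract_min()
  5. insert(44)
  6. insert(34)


insert(18) -> [18]
insert(2) -> [2, 18]
extract_min()->2, [18]
extract_min()->18, []
insert(44) -> [44]
insert(34) -> [34, 44]

Final heap: [34, 44]


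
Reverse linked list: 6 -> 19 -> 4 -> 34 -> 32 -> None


Step 1: curr=6, set curr.next=prev(None) | reversed so far: 6
Step 2: curr=19, set curr.next=prev(6) | reversed so far: 19 -> 6
Step 3: curr=4, set curr.next=prev(19) | reversed so far: 4 -> 19 -> 6
Step 4: curr=34, set curr.next=prev(4) | reversed so far: 34 -> 4 -> 19 -> 6
Step 5: curr=32, set curr.next=prev(34) | reversed so far: 32 -> 34 -> 4 -> 19 -> 6

32 -> 34 -> 4 -> 19 -> 6 -> None


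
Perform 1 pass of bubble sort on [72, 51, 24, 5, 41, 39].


Initial: [72, 51, 24, 5, 41, 39]
Pass 1: [51, 24, 5, 41, 39, 72] (5 swaps)

After 1 pass: [51, 24, 5, 41, 39, 72]


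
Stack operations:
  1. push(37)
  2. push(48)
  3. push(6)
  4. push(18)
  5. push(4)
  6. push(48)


push(37) -> [37]
push(48) -> [37, 48]
push(6) -> [37, 48, 6]
push(18) -> [37, 48, 6, 18]
push(4) -> [37, 48, 6, 18, 4]
push(48) -> [37, 48, 6, 18, 4, 48]

Final stack: [37, 48, 6, 18, 4, 48]


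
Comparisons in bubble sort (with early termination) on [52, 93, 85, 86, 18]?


Algorithm: bubble sort (with early termination)
Input: [52, 93, 85, 86, 18]
Sorted: [18, 52, 85, 86, 93]

10


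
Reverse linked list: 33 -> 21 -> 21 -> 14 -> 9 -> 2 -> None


Step 1: curr=33, set curr.next=prev(None) | reversed so far: 33
Step 2: curr=21, set curr.next=prev(33) | reversed so far: 21 -> 33
Step 3: curr=21, set curr.next=prev(21) | reversed so far: 21 -> 21 -> 33
Step 4: curr=14, set curr.next=prev(21) | reversed so far: 14 -> 21 -> 21 -> 33
Step 5: curr=9, set curr.next=prev(14) | reversed so far: 9 -> 14 -> 21 -> 21 -> 33
Step 6: curr=2, set curr.next=prev(9) | reversed so far: 2 -> 9 -> 14 -> 21 -> 21 -> 33

2 -> 9 -> 14 -> 21 -> 21 -> 33 -> None


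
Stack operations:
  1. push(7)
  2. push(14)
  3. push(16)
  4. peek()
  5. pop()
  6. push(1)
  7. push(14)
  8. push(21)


push(7) -> [7]
push(14) -> [7, 14]
push(16) -> [7, 14, 16]
peek()->16
pop()->16, [7, 14]
push(1) -> [7, 14, 1]
push(14) -> [7, 14, 1, 14]
push(21) -> [7, 14, 1, 14, 21]

Final stack: [7, 14, 1, 14, 21]


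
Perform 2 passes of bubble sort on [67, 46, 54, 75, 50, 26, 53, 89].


Initial: [67, 46, 54, 75, 50, 26, 53, 89]
Pass 1: [46, 54, 67, 50, 26, 53, 75, 89] (5 swaps)
Pass 2: [46, 54, 50, 26, 53, 67, 75, 89] (3 swaps)

After 2 passes: [46, 54, 50, 26, 53, 67, 75, 89]


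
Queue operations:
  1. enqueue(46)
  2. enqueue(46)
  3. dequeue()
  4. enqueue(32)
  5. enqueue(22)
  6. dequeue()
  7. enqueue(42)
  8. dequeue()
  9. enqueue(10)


enqueue(46) -> [46]
enqueue(46) -> [46, 46]
dequeue()->46, [46]
enqueue(32) -> [46, 32]
enqueue(22) -> [46, 32, 22]
dequeue()->46, [32, 22]
enqueue(42) -> [32, 22, 42]
dequeue()->32, [22, 42]
enqueue(10) -> [22, 42, 10]

Final queue: [22, 42, 10]


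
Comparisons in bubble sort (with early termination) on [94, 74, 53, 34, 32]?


Algorithm: bubble sort (with early termination)
Input: [94, 74, 53, 34, 32]
Sorted: [32, 34, 53, 74, 94]

10


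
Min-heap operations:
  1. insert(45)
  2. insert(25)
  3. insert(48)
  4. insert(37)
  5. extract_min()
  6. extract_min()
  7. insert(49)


insert(45) -> [45]
insert(25) -> [25, 45]
insert(48) -> [25, 45, 48]
insert(37) -> [25, 37, 48, 45]
extract_min()->25, [37, 45, 48]
extract_min()->37, [45, 48]
insert(49) -> [45, 48, 49]

Final heap: [45, 48, 49]


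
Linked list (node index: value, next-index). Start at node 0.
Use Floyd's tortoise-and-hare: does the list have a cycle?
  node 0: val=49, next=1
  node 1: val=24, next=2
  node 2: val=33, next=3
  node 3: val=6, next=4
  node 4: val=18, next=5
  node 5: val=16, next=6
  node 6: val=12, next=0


Floyd's tortoise (slow, +1) and hare (fast, +2):
  init: slow=0, fast=0
  step 1: slow=1, fast=2
  step 2: slow=2, fast=4
  step 3: slow=3, fast=6
  step 4: slow=4, fast=1
  step 5: slow=5, fast=3
  step 6: slow=6, fast=5
  step 7: slow=0, fast=0
  slow == fast at node 0: cycle detected

Cycle: yes


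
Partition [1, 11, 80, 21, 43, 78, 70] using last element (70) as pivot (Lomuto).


Pivot: 70
  1 <= 70: advance i (no swap)
  11 <= 70: advance i (no swap)
  21 <= 70: swap -> [1, 11, 21, 80, 43, 78, 70]
  43 <= 70: swap -> [1, 11, 21, 43, 80, 78, 70]
Place pivot at 4: [1, 11, 21, 43, 70, 78, 80]

Partitioned: [1, 11, 21, 43, 70, 78, 80]


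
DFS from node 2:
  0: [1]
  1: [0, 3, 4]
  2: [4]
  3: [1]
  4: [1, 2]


Visit 2, push [4]
Visit 4, push [1]
Visit 1, push [3, 0]
Visit 0, push []
Visit 3, push []

DFS order: [2, 4, 1, 0, 3]


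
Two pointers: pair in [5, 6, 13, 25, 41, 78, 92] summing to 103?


lo=0(5)+hi=6(92)=97
lo=1(6)+hi=6(92)=98
lo=2(13)+hi=6(92)=105
lo=2(13)+hi=5(78)=91
lo=3(25)+hi=5(78)=103

Yes: 25+78=103


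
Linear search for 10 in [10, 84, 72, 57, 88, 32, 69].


i=0: 10==10 found!

Found at 0, 1 comps


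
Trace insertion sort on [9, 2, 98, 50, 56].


Initial: [9, 2, 98, 50, 56]
Insert 2: [2, 9, 98, 50, 56]
Insert 98: [2, 9, 98, 50, 56]
Insert 50: [2, 9, 50, 98, 56]
Insert 56: [2, 9, 50, 56, 98]

Sorted: [2, 9, 50, 56, 98]


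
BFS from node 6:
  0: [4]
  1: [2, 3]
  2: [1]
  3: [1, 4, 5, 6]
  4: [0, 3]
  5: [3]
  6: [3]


Visit 6, enqueue [3]
Visit 3, enqueue [1, 4, 5]
Visit 1, enqueue [2]
Visit 4, enqueue [0]
Visit 5, enqueue []
Visit 2, enqueue []
Visit 0, enqueue []

BFS order: [6, 3, 1, 4, 5, 2, 0]


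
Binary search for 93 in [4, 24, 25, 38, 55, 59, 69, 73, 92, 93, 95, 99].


Step 1: lo=0, hi=11, mid=5, val=59
Step 2: lo=6, hi=11, mid=8, val=92
Step 3: lo=9, hi=11, mid=10, val=95
Step 4: lo=9, hi=9, mid=9, val=93

Found at index 9


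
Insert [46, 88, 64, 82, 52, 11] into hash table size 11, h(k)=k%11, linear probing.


Insert 46: h=2 -> slot 2
Insert 88: h=0 -> slot 0
Insert 64: h=9 -> slot 9
Insert 82: h=5 -> slot 5
Insert 52: h=8 -> slot 8
Insert 11: h=0, 1 probes -> slot 1

Table: [88, 11, 46, None, None, 82, None, None, 52, 64, None]


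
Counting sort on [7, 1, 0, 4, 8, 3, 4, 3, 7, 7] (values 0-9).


Input: [7, 1, 0, 4, 8, 3, 4, 3, 7, 7]
Counts: [1, 1, 0, 2, 2, 0, 0, 3, 1, 0]

Sorted: [0, 1, 3, 3, 4, 4, 7, 7, 7, 8]


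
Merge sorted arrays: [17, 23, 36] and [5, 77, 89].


Take 5 from B
Take 17 from A
Take 23 from A
Take 36 from A

Merged: [5, 17, 23, 36, 77, 89]


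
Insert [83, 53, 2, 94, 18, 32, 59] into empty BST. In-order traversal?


Insert 83: root
Insert 53: L from 83
Insert 2: L from 83 -> L from 53
Insert 94: R from 83
Insert 18: L from 83 -> L from 53 -> R from 2
Insert 32: L from 83 -> L from 53 -> R from 2 -> R from 18
Insert 59: L from 83 -> R from 53

In-order: [2, 18, 32, 53, 59, 83, 94]


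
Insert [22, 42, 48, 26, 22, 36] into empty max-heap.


Insert 22: [22]
Insert 42: [42, 22]
Insert 48: [48, 22, 42]
Insert 26: [48, 26, 42, 22]
Insert 22: [48, 26, 42, 22, 22]
Insert 36: [48, 26, 42, 22, 22, 36]

Final heap: [48, 26, 42, 22, 22, 36]


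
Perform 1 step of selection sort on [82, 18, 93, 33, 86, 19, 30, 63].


Initial: [82, 18, 93, 33, 86, 19, 30, 63]
Step 1: min=18 at 1
  Swap: [18, 82, 93, 33, 86, 19, 30, 63]

After 1 step: [18, 82, 93, 33, 86, 19, 30, 63]


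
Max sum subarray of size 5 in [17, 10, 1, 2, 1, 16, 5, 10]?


[0:5]: 31
[1:6]: 30
[2:7]: 25
[3:8]: 34

Max: 34 at [3:8]


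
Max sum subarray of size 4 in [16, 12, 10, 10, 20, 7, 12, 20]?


[0:4]: 48
[1:5]: 52
[2:6]: 47
[3:7]: 49
[4:8]: 59

Max: 59 at [4:8]


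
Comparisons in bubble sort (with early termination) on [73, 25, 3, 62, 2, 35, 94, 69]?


Algorithm: bubble sort (with early termination)
Input: [73, 25, 3, 62, 2, 35, 94, 69]
Sorted: [2, 3, 25, 35, 62, 69, 73, 94]

25


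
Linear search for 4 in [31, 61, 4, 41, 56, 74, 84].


i=0: 31!=4
i=1: 61!=4
i=2: 4==4 found!

Found at 2, 3 comps


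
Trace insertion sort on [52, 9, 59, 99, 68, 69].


Initial: [52, 9, 59, 99, 68, 69]
Insert 9: [9, 52, 59, 99, 68, 69]
Insert 59: [9, 52, 59, 99, 68, 69]
Insert 99: [9, 52, 59, 99, 68, 69]
Insert 68: [9, 52, 59, 68, 99, 69]
Insert 69: [9, 52, 59, 68, 69, 99]

Sorted: [9, 52, 59, 68, 69, 99]


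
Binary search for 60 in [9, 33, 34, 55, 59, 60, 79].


Step 1: lo=0, hi=6, mid=3, val=55
Step 2: lo=4, hi=6, mid=5, val=60

Found at index 5


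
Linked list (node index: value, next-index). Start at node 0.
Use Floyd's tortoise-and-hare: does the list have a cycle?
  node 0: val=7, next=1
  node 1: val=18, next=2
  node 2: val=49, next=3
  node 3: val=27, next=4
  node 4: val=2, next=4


Floyd's tortoise (slow, +1) and hare (fast, +2):
  init: slow=0, fast=0
  step 1: slow=1, fast=2
  step 2: slow=2, fast=4
  step 3: slow=3, fast=4
  step 4: slow=4, fast=4
  slow == fast at node 4: cycle detected

Cycle: yes


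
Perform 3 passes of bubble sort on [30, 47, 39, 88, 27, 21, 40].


Initial: [30, 47, 39, 88, 27, 21, 40]
Pass 1: [30, 39, 47, 27, 21, 40, 88] (4 swaps)
Pass 2: [30, 39, 27, 21, 40, 47, 88] (3 swaps)
Pass 3: [30, 27, 21, 39, 40, 47, 88] (2 swaps)

After 3 passes: [30, 27, 21, 39, 40, 47, 88]


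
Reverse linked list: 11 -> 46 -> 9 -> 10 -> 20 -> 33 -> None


Step 1: curr=11, set curr.next=prev(None) | reversed so far: 11
Step 2: curr=46, set curr.next=prev(11) | reversed so far: 46 -> 11
Step 3: curr=9, set curr.next=prev(46) | reversed so far: 9 -> 46 -> 11
Step 4: curr=10, set curr.next=prev(9) | reversed so far: 10 -> 9 -> 46 -> 11
Step 5: curr=20, set curr.next=prev(10) | reversed so far: 20 -> 10 -> 9 -> 46 -> 11
Step 6: curr=33, set curr.next=prev(20) | reversed so far: 33 -> 20 -> 10 -> 9 -> 46 -> 11

33 -> 20 -> 10 -> 9 -> 46 -> 11 -> None


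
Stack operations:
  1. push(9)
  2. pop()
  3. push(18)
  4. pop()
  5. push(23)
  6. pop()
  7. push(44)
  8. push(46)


push(9) -> [9]
pop()->9, []
push(18) -> [18]
pop()->18, []
push(23) -> [23]
pop()->23, []
push(44) -> [44]
push(46) -> [44, 46]

Final stack: [44, 46]


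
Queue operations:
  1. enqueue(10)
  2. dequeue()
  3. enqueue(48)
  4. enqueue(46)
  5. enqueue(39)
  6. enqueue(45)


enqueue(10) -> [10]
dequeue()->10, []
enqueue(48) -> [48]
enqueue(46) -> [48, 46]
enqueue(39) -> [48, 46, 39]
enqueue(45) -> [48, 46, 39, 45]

Final queue: [48, 46, 39, 45]


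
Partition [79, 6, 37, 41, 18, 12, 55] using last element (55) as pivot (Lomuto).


Pivot: 55
  6 <= 55: swap -> [6, 79, 37, 41, 18, 12, 55]
  37 <= 55: swap -> [6, 37, 79, 41, 18, 12, 55]
  41 <= 55: swap -> [6, 37, 41, 79, 18, 12, 55]
  18 <= 55: swap -> [6, 37, 41, 18, 79, 12, 55]
  12 <= 55: swap -> [6, 37, 41, 18, 12, 79, 55]
Place pivot at 5: [6, 37, 41, 18, 12, 55, 79]

Partitioned: [6, 37, 41, 18, 12, 55, 79]


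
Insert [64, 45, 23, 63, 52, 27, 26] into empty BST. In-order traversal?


Insert 64: root
Insert 45: L from 64
Insert 23: L from 64 -> L from 45
Insert 63: L from 64 -> R from 45
Insert 52: L from 64 -> R from 45 -> L from 63
Insert 27: L from 64 -> L from 45 -> R from 23
Insert 26: L from 64 -> L from 45 -> R from 23 -> L from 27

In-order: [23, 26, 27, 45, 52, 63, 64]


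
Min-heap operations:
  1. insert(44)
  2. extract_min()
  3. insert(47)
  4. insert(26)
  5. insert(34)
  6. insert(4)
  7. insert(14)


insert(44) -> [44]
extract_min()->44, []
insert(47) -> [47]
insert(26) -> [26, 47]
insert(34) -> [26, 47, 34]
insert(4) -> [4, 26, 34, 47]
insert(14) -> [4, 14, 34, 47, 26]

Final heap: [4, 14, 34, 47, 26]


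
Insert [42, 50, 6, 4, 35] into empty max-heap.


Insert 42: [42]
Insert 50: [50, 42]
Insert 6: [50, 42, 6]
Insert 4: [50, 42, 6, 4]
Insert 35: [50, 42, 6, 4, 35]

Final heap: [50, 42, 6, 4, 35]


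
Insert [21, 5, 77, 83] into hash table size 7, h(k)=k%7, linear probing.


Insert 21: h=0 -> slot 0
Insert 5: h=5 -> slot 5
Insert 77: h=0, 1 probes -> slot 1
Insert 83: h=6 -> slot 6

Table: [21, 77, None, None, None, 5, 83]


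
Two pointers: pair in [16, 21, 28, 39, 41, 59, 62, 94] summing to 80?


lo=0(16)+hi=7(94)=110
lo=0(16)+hi=6(62)=78
lo=1(21)+hi=6(62)=83
lo=1(21)+hi=5(59)=80

Yes: 21+59=80


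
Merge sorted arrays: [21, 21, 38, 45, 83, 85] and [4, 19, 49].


Take 4 from B
Take 19 from B
Take 21 from A
Take 21 from A
Take 38 from A
Take 45 from A
Take 49 from B

Merged: [4, 19, 21, 21, 38, 45, 49, 83, 85]


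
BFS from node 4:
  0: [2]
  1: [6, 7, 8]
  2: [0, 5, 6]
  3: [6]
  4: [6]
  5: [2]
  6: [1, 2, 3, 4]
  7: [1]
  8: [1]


Visit 4, enqueue [6]
Visit 6, enqueue [1, 2, 3]
Visit 1, enqueue [7, 8]
Visit 2, enqueue [0, 5]
Visit 3, enqueue []
Visit 7, enqueue []
Visit 8, enqueue []
Visit 0, enqueue []
Visit 5, enqueue []

BFS order: [4, 6, 1, 2, 3, 7, 8, 0, 5]


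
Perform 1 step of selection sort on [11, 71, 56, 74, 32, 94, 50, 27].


Initial: [11, 71, 56, 74, 32, 94, 50, 27]
Step 1: min=11 at 0
  Swap: [11, 71, 56, 74, 32, 94, 50, 27]

After 1 step: [11, 71, 56, 74, 32, 94, 50, 27]


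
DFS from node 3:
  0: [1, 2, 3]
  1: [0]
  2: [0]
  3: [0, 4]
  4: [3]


Visit 3, push [4, 0]
Visit 0, push [2, 1]
Visit 1, push []
Visit 2, push []
Visit 4, push []

DFS order: [3, 0, 1, 2, 4]


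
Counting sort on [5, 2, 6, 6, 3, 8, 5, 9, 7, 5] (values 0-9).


Input: [5, 2, 6, 6, 3, 8, 5, 9, 7, 5]
Counts: [0, 0, 1, 1, 0, 3, 2, 1, 1, 1]

Sorted: [2, 3, 5, 5, 5, 6, 6, 7, 8, 9]


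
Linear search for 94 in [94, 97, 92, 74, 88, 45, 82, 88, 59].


i=0: 94==94 found!

Found at 0, 1 comps


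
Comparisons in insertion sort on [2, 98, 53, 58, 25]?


Algorithm: insertion sort
Input: [2, 98, 53, 58, 25]
Sorted: [2, 25, 53, 58, 98]

9


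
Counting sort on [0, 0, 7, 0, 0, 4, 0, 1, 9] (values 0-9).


Input: [0, 0, 7, 0, 0, 4, 0, 1, 9]
Counts: [5, 1, 0, 0, 1, 0, 0, 1, 0, 1]

Sorted: [0, 0, 0, 0, 0, 1, 4, 7, 9]


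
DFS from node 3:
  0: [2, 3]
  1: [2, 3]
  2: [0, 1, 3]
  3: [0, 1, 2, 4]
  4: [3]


Visit 3, push [4, 2, 1, 0]
Visit 0, push [2]
Visit 2, push [1]
Visit 1, push []
Visit 4, push []

DFS order: [3, 0, 2, 1, 4]


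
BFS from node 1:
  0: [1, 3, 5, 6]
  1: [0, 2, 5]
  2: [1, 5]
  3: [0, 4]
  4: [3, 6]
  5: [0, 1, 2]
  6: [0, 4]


Visit 1, enqueue [0, 2, 5]
Visit 0, enqueue [3, 6]
Visit 2, enqueue []
Visit 5, enqueue []
Visit 3, enqueue [4]
Visit 6, enqueue []
Visit 4, enqueue []

BFS order: [1, 0, 2, 5, 3, 6, 4]


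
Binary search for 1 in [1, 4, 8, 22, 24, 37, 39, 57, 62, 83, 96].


Step 1: lo=0, hi=10, mid=5, val=37
Step 2: lo=0, hi=4, mid=2, val=8
Step 3: lo=0, hi=1, mid=0, val=1

Found at index 0


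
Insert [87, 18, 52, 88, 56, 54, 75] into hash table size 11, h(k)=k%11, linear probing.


Insert 87: h=10 -> slot 10
Insert 18: h=7 -> slot 7
Insert 52: h=8 -> slot 8
Insert 88: h=0 -> slot 0
Insert 56: h=1 -> slot 1
Insert 54: h=10, 3 probes -> slot 2
Insert 75: h=9 -> slot 9

Table: [88, 56, 54, None, None, None, None, 18, 52, 75, 87]


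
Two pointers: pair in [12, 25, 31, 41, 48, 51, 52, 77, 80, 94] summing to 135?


lo=0(12)+hi=9(94)=106
lo=1(25)+hi=9(94)=119
lo=2(31)+hi=9(94)=125
lo=3(41)+hi=9(94)=135

Yes: 41+94=135


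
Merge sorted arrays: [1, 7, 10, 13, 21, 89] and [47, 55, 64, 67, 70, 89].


Take 1 from A
Take 7 from A
Take 10 from A
Take 13 from A
Take 21 from A
Take 47 from B
Take 55 from B
Take 64 from B
Take 67 from B
Take 70 from B
Take 89 from A

Merged: [1, 7, 10, 13, 21, 47, 55, 64, 67, 70, 89, 89]


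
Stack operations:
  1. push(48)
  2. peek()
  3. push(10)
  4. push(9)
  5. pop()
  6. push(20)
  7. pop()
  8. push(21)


push(48) -> [48]
peek()->48
push(10) -> [48, 10]
push(9) -> [48, 10, 9]
pop()->9, [48, 10]
push(20) -> [48, 10, 20]
pop()->20, [48, 10]
push(21) -> [48, 10, 21]

Final stack: [48, 10, 21]


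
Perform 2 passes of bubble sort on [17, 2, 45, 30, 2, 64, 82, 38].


Initial: [17, 2, 45, 30, 2, 64, 82, 38]
Pass 1: [2, 17, 30, 2, 45, 64, 38, 82] (4 swaps)
Pass 2: [2, 17, 2, 30, 45, 38, 64, 82] (2 swaps)

After 2 passes: [2, 17, 2, 30, 45, 38, 64, 82]


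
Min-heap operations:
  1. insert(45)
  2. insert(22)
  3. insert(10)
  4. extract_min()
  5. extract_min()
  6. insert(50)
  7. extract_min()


insert(45) -> [45]
insert(22) -> [22, 45]
insert(10) -> [10, 45, 22]
extract_min()->10, [22, 45]
extract_min()->22, [45]
insert(50) -> [45, 50]
extract_min()->45, [50]

Final heap: [50]


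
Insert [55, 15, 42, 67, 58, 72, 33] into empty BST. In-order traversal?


Insert 55: root
Insert 15: L from 55
Insert 42: L from 55 -> R from 15
Insert 67: R from 55
Insert 58: R from 55 -> L from 67
Insert 72: R from 55 -> R from 67
Insert 33: L from 55 -> R from 15 -> L from 42

In-order: [15, 33, 42, 55, 58, 67, 72]


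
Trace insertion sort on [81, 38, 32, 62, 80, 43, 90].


Initial: [81, 38, 32, 62, 80, 43, 90]
Insert 38: [38, 81, 32, 62, 80, 43, 90]
Insert 32: [32, 38, 81, 62, 80, 43, 90]
Insert 62: [32, 38, 62, 81, 80, 43, 90]
Insert 80: [32, 38, 62, 80, 81, 43, 90]
Insert 43: [32, 38, 43, 62, 80, 81, 90]
Insert 90: [32, 38, 43, 62, 80, 81, 90]

Sorted: [32, 38, 43, 62, 80, 81, 90]


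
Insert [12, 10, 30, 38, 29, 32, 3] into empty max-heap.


Insert 12: [12]
Insert 10: [12, 10]
Insert 30: [30, 10, 12]
Insert 38: [38, 30, 12, 10]
Insert 29: [38, 30, 12, 10, 29]
Insert 32: [38, 30, 32, 10, 29, 12]
Insert 3: [38, 30, 32, 10, 29, 12, 3]

Final heap: [38, 30, 32, 10, 29, 12, 3]


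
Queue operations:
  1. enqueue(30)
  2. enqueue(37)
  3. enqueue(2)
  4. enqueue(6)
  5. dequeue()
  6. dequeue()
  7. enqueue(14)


enqueue(30) -> [30]
enqueue(37) -> [30, 37]
enqueue(2) -> [30, 37, 2]
enqueue(6) -> [30, 37, 2, 6]
dequeue()->30, [37, 2, 6]
dequeue()->37, [2, 6]
enqueue(14) -> [2, 6, 14]

Final queue: [2, 6, 14]


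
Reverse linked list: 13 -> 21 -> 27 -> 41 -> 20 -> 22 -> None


Step 1: curr=13, set curr.next=prev(None) | reversed so far: 13
Step 2: curr=21, set curr.next=prev(13) | reversed so far: 21 -> 13
Step 3: curr=27, set curr.next=prev(21) | reversed so far: 27 -> 21 -> 13
Step 4: curr=41, set curr.next=prev(27) | reversed so far: 41 -> 27 -> 21 -> 13
Step 5: curr=20, set curr.next=prev(41) | reversed so far: 20 -> 41 -> 27 -> 21 -> 13
Step 6: curr=22, set curr.next=prev(20) | reversed so far: 22 -> 20 -> 41 -> 27 -> 21 -> 13

22 -> 20 -> 41 -> 27 -> 21 -> 13 -> None


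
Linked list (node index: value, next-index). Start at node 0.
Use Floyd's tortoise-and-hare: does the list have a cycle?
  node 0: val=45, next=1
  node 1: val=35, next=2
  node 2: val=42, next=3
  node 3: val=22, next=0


Floyd's tortoise (slow, +1) and hare (fast, +2):
  init: slow=0, fast=0
  step 1: slow=1, fast=2
  step 2: slow=2, fast=0
  step 3: slow=3, fast=2
  step 4: slow=0, fast=0
  slow == fast at node 0: cycle detected

Cycle: yes


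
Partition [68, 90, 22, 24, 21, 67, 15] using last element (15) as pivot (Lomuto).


Pivot: 15
Place pivot at 0: [15, 90, 22, 24, 21, 67, 68]

Partitioned: [15, 90, 22, 24, 21, 67, 68]


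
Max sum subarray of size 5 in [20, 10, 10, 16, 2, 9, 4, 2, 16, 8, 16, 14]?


[0:5]: 58
[1:6]: 47
[2:7]: 41
[3:8]: 33
[4:9]: 33
[5:10]: 39
[6:11]: 46
[7:12]: 56

Max: 58 at [0:5]


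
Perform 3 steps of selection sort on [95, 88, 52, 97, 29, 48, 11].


Initial: [95, 88, 52, 97, 29, 48, 11]
Step 1: min=11 at 6
  Swap: [11, 88, 52, 97, 29, 48, 95]
Step 2: min=29 at 4
  Swap: [11, 29, 52, 97, 88, 48, 95]
Step 3: min=48 at 5
  Swap: [11, 29, 48, 97, 88, 52, 95]

After 3 steps: [11, 29, 48, 97, 88, 52, 95]


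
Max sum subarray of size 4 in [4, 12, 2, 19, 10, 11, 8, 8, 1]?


[0:4]: 37
[1:5]: 43
[2:6]: 42
[3:7]: 48
[4:8]: 37
[5:9]: 28

Max: 48 at [3:7]


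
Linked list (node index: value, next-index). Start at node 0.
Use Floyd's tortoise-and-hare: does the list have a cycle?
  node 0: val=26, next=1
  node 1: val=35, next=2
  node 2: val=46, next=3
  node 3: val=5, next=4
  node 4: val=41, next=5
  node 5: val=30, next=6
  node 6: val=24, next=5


Floyd's tortoise (slow, +1) and hare (fast, +2):
  init: slow=0, fast=0
  step 1: slow=1, fast=2
  step 2: slow=2, fast=4
  step 3: slow=3, fast=6
  step 4: slow=4, fast=6
  step 5: slow=5, fast=6
  step 6: slow=6, fast=6
  slow == fast at node 6: cycle detected

Cycle: yes


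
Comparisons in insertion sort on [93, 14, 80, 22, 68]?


Algorithm: insertion sort
Input: [93, 14, 80, 22, 68]
Sorted: [14, 22, 68, 80, 93]

9


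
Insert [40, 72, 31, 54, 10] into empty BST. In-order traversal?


Insert 40: root
Insert 72: R from 40
Insert 31: L from 40
Insert 54: R from 40 -> L from 72
Insert 10: L from 40 -> L from 31

In-order: [10, 31, 40, 54, 72]


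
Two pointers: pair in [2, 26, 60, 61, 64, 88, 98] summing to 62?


lo=0(2)+hi=6(98)=100
lo=0(2)+hi=5(88)=90
lo=0(2)+hi=4(64)=66
lo=0(2)+hi=3(61)=63
lo=0(2)+hi=2(60)=62

Yes: 2+60=62


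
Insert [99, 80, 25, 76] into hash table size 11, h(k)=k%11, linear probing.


Insert 99: h=0 -> slot 0
Insert 80: h=3 -> slot 3
Insert 25: h=3, 1 probes -> slot 4
Insert 76: h=10 -> slot 10

Table: [99, None, None, 80, 25, None, None, None, None, None, 76]


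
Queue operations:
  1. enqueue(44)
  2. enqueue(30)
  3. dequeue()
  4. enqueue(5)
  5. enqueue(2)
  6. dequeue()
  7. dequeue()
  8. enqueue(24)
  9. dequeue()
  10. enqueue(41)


enqueue(44) -> [44]
enqueue(30) -> [44, 30]
dequeue()->44, [30]
enqueue(5) -> [30, 5]
enqueue(2) -> [30, 5, 2]
dequeue()->30, [5, 2]
dequeue()->5, [2]
enqueue(24) -> [2, 24]
dequeue()->2, [24]
enqueue(41) -> [24, 41]

Final queue: [24, 41]


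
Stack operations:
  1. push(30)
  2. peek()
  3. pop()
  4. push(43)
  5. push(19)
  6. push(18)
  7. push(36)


push(30) -> [30]
peek()->30
pop()->30, []
push(43) -> [43]
push(19) -> [43, 19]
push(18) -> [43, 19, 18]
push(36) -> [43, 19, 18, 36]

Final stack: [43, 19, 18, 36]


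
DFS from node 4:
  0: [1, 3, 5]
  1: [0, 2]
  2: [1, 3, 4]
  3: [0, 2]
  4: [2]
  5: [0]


Visit 4, push [2]
Visit 2, push [3, 1]
Visit 1, push [0]
Visit 0, push [5, 3]
Visit 3, push []
Visit 5, push []

DFS order: [4, 2, 1, 0, 3, 5]


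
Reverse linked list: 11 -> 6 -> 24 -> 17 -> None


Step 1: curr=11, set curr.next=prev(None) | reversed so far: 11
Step 2: curr=6, set curr.next=prev(11) | reversed so far: 6 -> 11
Step 3: curr=24, set curr.next=prev(6) | reversed so far: 24 -> 6 -> 11
Step 4: curr=17, set curr.next=prev(24) | reversed so far: 17 -> 24 -> 6 -> 11

17 -> 24 -> 6 -> 11 -> None


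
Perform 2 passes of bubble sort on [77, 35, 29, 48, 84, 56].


Initial: [77, 35, 29, 48, 84, 56]
Pass 1: [35, 29, 48, 77, 56, 84] (4 swaps)
Pass 2: [29, 35, 48, 56, 77, 84] (2 swaps)

After 2 passes: [29, 35, 48, 56, 77, 84]


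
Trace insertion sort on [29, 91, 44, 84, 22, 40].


Initial: [29, 91, 44, 84, 22, 40]
Insert 91: [29, 91, 44, 84, 22, 40]
Insert 44: [29, 44, 91, 84, 22, 40]
Insert 84: [29, 44, 84, 91, 22, 40]
Insert 22: [22, 29, 44, 84, 91, 40]
Insert 40: [22, 29, 40, 44, 84, 91]

Sorted: [22, 29, 40, 44, 84, 91]


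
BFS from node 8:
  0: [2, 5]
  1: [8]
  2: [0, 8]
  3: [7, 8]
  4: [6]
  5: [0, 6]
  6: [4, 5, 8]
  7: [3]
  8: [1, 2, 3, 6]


Visit 8, enqueue [1, 2, 3, 6]
Visit 1, enqueue []
Visit 2, enqueue [0]
Visit 3, enqueue [7]
Visit 6, enqueue [4, 5]
Visit 0, enqueue []
Visit 7, enqueue []
Visit 4, enqueue []
Visit 5, enqueue []

BFS order: [8, 1, 2, 3, 6, 0, 7, 4, 5]


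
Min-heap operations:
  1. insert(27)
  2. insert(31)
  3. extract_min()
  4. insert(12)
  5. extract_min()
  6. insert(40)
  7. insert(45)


insert(27) -> [27]
insert(31) -> [27, 31]
extract_min()->27, [31]
insert(12) -> [12, 31]
extract_min()->12, [31]
insert(40) -> [31, 40]
insert(45) -> [31, 40, 45]

Final heap: [31, 40, 45]


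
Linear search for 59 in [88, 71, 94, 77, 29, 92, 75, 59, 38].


i=0: 88!=59
i=1: 71!=59
i=2: 94!=59
i=3: 77!=59
i=4: 29!=59
i=5: 92!=59
i=6: 75!=59
i=7: 59==59 found!

Found at 7, 8 comps


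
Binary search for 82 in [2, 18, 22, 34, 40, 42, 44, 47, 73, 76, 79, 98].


Step 1: lo=0, hi=11, mid=5, val=42
Step 2: lo=6, hi=11, mid=8, val=73
Step 3: lo=9, hi=11, mid=10, val=79
Step 4: lo=11, hi=11, mid=11, val=98

Not found


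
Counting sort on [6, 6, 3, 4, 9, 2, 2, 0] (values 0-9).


Input: [6, 6, 3, 4, 9, 2, 2, 0]
Counts: [1, 0, 2, 1, 1, 0, 2, 0, 0, 1]

Sorted: [0, 2, 2, 3, 4, 6, 6, 9]


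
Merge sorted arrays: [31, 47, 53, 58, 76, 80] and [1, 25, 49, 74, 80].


Take 1 from B
Take 25 from B
Take 31 from A
Take 47 from A
Take 49 from B
Take 53 from A
Take 58 from A
Take 74 from B
Take 76 from A
Take 80 from A

Merged: [1, 25, 31, 47, 49, 53, 58, 74, 76, 80, 80]


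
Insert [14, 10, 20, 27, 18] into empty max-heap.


Insert 14: [14]
Insert 10: [14, 10]
Insert 20: [20, 10, 14]
Insert 27: [27, 20, 14, 10]
Insert 18: [27, 20, 14, 10, 18]

Final heap: [27, 20, 14, 10, 18]


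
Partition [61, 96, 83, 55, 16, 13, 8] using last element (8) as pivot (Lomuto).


Pivot: 8
Place pivot at 0: [8, 96, 83, 55, 16, 13, 61]

Partitioned: [8, 96, 83, 55, 16, 13, 61]


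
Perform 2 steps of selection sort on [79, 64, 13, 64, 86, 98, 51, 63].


Initial: [79, 64, 13, 64, 86, 98, 51, 63]
Step 1: min=13 at 2
  Swap: [13, 64, 79, 64, 86, 98, 51, 63]
Step 2: min=51 at 6
  Swap: [13, 51, 79, 64, 86, 98, 64, 63]

After 2 steps: [13, 51, 79, 64, 86, 98, 64, 63]


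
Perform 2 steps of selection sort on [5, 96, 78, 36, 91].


Initial: [5, 96, 78, 36, 91]
Step 1: min=5 at 0
  Swap: [5, 96, 78, 36, 91]
Step 2: min=36 at 3
  Swap: [5, 36, 78, 96, 91]

After 2 steps: [5, 36, 78, 96, 91]


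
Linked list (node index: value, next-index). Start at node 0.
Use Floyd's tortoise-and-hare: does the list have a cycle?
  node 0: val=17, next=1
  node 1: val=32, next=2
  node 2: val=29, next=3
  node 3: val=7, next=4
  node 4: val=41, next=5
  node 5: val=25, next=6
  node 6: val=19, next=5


Floyd's tortoise (slow, +1) and hare (fast, +2):
  init: slow=0, fast=0
  step 1: slow=1, fast=2
  step 2: slow=2, fast=4
  step 3: slow=3, fast=6
  step 4: slow=4, fast=6
  step 5: slow=5, fast=6
  step 6: slow=6, fast=6
  slow == fast at node 6: cycle detected

Cycle: yes


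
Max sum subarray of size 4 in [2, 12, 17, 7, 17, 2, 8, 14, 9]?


[0:4]: 38
[1:5]: 53
[2:6]: 43
[3:7]: 34
[4:8]: 41
[5:9]: 33

Max: 53 at [1:5]


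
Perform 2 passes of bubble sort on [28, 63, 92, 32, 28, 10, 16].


Initial: [28, 63, 92, 32, 28, 10, 16]
Pass 1: [28, 63, 32, 28, 10, 16, 92] (4 swaps)
Pass 2: [28, 32, 28, 10, 16, 63, 92] (4 swaps)

After 2 passes: [28, 32, 28, 10, 16, 63, 92]


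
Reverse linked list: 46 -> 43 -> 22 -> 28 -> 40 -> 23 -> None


Step 1: curr=46, set curr.next=prev(None) | reversed so far: 46
Step 2: curr=43, set curr.next=prev(46) | reversed so far: 43 -> 46
Step 3: curr=22, set curr.next=prev(43) | reversed so far: 22 -> 43 -> 46
Step 4: curr=28, set curr.next=prev(22) | reversed so far: 28 -> 22 -> 43 -> 46
Step 5: curr=40, set curr.next=prev(28) | reversed so far: 40 -> 28 -> 22 -> 43 -> 46
Step 6: curr=23, set curr.next=prev(40) | reversed so far: 23 -> 40 -> 28 -> 22 -> 43 -> 46

23 -> 40 -> 28 -> 22 -> 43 -> 46 -> None


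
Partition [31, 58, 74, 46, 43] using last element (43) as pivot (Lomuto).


Pivot: 43
  31 <= 43: advance i (no swap)
Place pivot at 1: [31, 43, 74, 46, 58]

Partitioned: [31, 43, 74, 46, 58]


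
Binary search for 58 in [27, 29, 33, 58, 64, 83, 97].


Step 1: lo=0, hi=6, mid=3, val=58

Found at index 3


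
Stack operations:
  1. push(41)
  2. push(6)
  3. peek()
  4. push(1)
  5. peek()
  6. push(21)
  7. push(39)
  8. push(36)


push(41) -> [41]
push(6) -> [41, 6]
peek()->6
push(1) -> [41, 6, 1]
peek()->1
push(21) -> [41, 6, 1, 21]
push(39) -> [41, 6, 1, 21, 39]
push(36) -> [41, 6, 1, 21, 39, 36]

Final stack: [41, 6, 1, 21, 39, 36]


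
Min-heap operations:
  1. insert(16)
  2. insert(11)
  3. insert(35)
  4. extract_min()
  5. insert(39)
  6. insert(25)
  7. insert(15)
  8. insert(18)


insert(16) -> [16]
insert(11) -> [11, 16]
insert(35) -> [11, 16, 35]
extract_min()->11, [16, 35]
insert(39) -> [16, 35, 39]
insert(25) -> [16, 25, 39, 35]
insert(15) -> [15, 16, 39, 35, 25]
insert(18) -> [15, 16, 18, 35, 25, 39]

Final heap: [15, 16, 18, 35, 25, 39]


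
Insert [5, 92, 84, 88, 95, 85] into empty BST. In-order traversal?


Insert 5: root
Insert 92: R from 5
Insert 84: R from 5 -> L from 92
Insert 88: R from 5 -> L from 92 -> R from 84
Insert 95: R from 5 -> R from 92
Insert 85: R from 5 -> L from 92 -> R from 84 -> L from 88

In-order: [5, 84, 85, 88, 92, 95]


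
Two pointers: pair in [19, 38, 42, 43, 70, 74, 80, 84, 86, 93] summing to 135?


lo=0(19)+hi=9(93)=112
lo=1(38)+hi=9(93)=131
lo=2(42)+hi=9(93)=135

Yes: 42+93=135


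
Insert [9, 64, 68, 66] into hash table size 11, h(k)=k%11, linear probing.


Insert 9: h=9 -> slot 9
Insert 64: h=9, 1 probes -> slot 10
Insert 68: h=2 -> slot 2
Insert 66: h=0 -> slot 0

Table: [66, None, 68, None, None, None, None, None, None, 9, 64]


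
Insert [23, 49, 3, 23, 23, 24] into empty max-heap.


Insert 23: [23]
Insert 49: [49, 23]
Insert 3: [49, 23, 3]
Insert 23: [49, 23, 3, 23]
Insert 23: [49, 23, 3, 23, 23]
Insert 24: [49, 23, 24, 23, 23, 3]

Final heap: [49, 23, 24, 23, 23, 3]


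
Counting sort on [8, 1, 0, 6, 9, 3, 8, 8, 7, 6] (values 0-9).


Input: [8, 1, 0, 6, 9, 3, 8, 8, 7, 6]
Counts: [1, 1, 0, 1, 0, 0, 2, 1, 3, 1]

Sorted: [0, 1, 3, 6, 6, 7, 8, 8, 8, 9]


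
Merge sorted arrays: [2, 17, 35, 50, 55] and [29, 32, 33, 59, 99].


Take 2 from A
Take 17 from A
Take 29 from B
Take 32 from B
Take 33 from B
Take 35 from A
Take 50 from A
Take 55 from A

Merged: [2, 17, 29, 32, 33, 35, 50, 55, 59, 99]


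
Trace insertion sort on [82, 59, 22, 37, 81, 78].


Initial: [82, 59, 22, 37, 81, 78]
Insert 59: [59, 82, 22, 37, 81, 78]
Insert 22: [22, 59, 82, 37, 81, 78]
Insert 37: [22, 37, 59, 82, 81, 78]
Insert 81: [22, 37, 59, 81, 82, 78]
Insert 78: [22, 37, 59, 78, 81, 82]

Sorted: [22, 37, 59, 78, 81, 82]


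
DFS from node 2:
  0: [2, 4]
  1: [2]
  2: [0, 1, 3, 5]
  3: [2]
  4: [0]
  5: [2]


Visit 2, push [5, 3, 1, 0]
Visit 0, push [4]
Visit 4, push []
Visit 1, push []
Visit 3, push []
Visit 5, push []

DFS order: [2, 0, 4, 1, 3, 5]


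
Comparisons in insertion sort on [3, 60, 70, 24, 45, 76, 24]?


Algorithm: insertion sort
Input: [3, 60, 70, 24, 45, 76, 24]
Sorted: [3, 24, 24, 45, 60, 70, 76]

14


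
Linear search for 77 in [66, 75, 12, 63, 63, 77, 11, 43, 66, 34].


i=0: 66!=77
i=1: 75!=77
i=2: 12!=77
i=3: 63!=77
i=4: 63!=77
i=5: 77==77 found!

Found at 5, 6 comps


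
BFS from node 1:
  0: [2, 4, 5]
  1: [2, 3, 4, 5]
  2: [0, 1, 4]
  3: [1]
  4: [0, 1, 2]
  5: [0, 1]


Visit 1, enqueue [2, 3, 4, 5]
Visit 2, enqueue [0]
Visit 3, enqueue []
Visit 4, enqueue []
Visit 5, enqueue []
Visit 0, enqueue []

BFS order: [1, 2, 3, 4, 5, 0]


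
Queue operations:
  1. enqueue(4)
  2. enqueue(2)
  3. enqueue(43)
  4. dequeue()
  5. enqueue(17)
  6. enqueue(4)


enqueue(4) -> [4]
enqueue(2) -> [4, 2]
enqueue(43) -> [4, 2, 43]
dequeue()->4, [2, 43]
enqueue(17) -> [2, 43, 17]
enqueue(4) -> [2, 43, 17, 4]

Final queue: [2, 43, 17, 4]


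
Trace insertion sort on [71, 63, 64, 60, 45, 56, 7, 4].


Initial: [71, 63, 64, 60, 45, 56, 7, 4]
Insert 63: [63, 71, 64, 60, 45, 56, 7, 4]
Insert 64: [63, 64, 71, 60, 45, 56, 7, 4]
Insert 60: [60, 63, 64, 71, 45, 56, 7, 4]
Insert 45: [45, 60, 63, 64, 71, 56, 7, 4]
Insert 56: [45, 56, 60, 63, 64, 71, 7, 4]
Insert 7: [7, 45, 56, 60, 63, 64, 71, 4]
Insert 4: [4, 7, 45, 56, 60, 63, 64, 71]

Sorted: [4, 7, 45, 56, 60, 63, 64, 71]


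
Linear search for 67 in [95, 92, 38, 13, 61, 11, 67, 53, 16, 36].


i=0: 95!=67
i=1: 92!=67
i=2: 38!=67
i=3: 13!=67
i=4: 61!=67
i=5: 11!=67
i=6: 67==67 found!

Found at 6, 7 comps
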